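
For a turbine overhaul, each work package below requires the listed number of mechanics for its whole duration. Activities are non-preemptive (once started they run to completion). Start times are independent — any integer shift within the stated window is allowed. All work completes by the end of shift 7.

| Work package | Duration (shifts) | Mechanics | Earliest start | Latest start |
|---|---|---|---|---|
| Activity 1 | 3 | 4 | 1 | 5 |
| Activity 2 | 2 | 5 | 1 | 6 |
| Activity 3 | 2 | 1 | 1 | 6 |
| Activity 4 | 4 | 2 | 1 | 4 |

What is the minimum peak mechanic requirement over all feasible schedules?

Early-start (Activity 1@1, Activity 2@1, Activity 3@1, Activity 4@1) gives peak 12: s1:12  s2:12  s3:6  s4:2  s5:0  s6:0  s7:0.
Shift Activity 2→5, Activity 3→4.
Schedule Activity 1@1, Activity 2@5, Activity 3@4, Activity 4@1: s1:6  s2:6  s3:6  s4:3  s5:6  s6:5  s7:0 — peak 6.

6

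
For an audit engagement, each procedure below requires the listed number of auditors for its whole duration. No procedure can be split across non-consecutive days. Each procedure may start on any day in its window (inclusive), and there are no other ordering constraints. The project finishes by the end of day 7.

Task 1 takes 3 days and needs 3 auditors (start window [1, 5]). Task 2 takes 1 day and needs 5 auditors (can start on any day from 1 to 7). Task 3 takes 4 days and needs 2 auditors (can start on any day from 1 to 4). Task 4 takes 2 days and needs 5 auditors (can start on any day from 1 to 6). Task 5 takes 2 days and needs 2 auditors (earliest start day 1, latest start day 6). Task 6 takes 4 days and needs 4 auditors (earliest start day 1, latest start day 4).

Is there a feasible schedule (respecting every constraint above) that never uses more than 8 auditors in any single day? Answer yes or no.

yes

Schedule Task 1@1, Task 2@1, Task 3@4, Task 4@2, Task 5@4, Task 6@4: d1:8  d2:8  d3:8  d4:8  d5:8  d6:6  d7:6 — peak 8 ≤ 8.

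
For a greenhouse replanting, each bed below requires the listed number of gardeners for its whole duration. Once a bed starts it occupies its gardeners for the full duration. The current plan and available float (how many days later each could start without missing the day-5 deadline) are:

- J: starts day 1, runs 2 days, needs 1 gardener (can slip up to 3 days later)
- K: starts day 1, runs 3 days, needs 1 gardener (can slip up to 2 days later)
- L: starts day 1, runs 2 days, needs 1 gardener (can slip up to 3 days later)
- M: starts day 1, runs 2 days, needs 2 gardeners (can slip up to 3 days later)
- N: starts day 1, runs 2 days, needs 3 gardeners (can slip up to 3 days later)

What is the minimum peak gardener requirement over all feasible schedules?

Early-start (J@1, K@1, L@1, M@1, N@1) gives peak 8: d1:8  d2:8  d3:1  d4:0  d5:0.
Shift L→3, N→4.
Schedule J@1, K@1, L@3, M@1, N@4: d1:4  d2:4  d3:2  d4:4  d5:3 — peak 4.
Total gardener-days = 17 over 5 days ⇒ peak ≥ ⌈17/5⌉ = 4, so 4 is optimal.

4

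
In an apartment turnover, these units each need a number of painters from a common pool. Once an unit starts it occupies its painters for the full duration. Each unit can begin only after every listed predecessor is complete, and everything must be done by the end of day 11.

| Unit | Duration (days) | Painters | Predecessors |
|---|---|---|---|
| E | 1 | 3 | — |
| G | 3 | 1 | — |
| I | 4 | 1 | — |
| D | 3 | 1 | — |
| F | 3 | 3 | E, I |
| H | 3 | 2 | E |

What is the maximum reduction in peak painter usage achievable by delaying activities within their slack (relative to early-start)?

3

Early-start peak: d1:6  d2:5  d3:5  d4:3  d5:3  d6:3  d7:3  d8:0  d9:0  d10:0  d11:0 ⇒ 6.
Leveled (E@1, G@2, I@2, D@2, F@6, H@9): d1:3  d2:3  d3:3  d4:3  d5:1  d6:3  d7:3  d8:3  d9:2  d10:2  d11:2 ⇒ 3.
Reduction 6 − 3 = 3.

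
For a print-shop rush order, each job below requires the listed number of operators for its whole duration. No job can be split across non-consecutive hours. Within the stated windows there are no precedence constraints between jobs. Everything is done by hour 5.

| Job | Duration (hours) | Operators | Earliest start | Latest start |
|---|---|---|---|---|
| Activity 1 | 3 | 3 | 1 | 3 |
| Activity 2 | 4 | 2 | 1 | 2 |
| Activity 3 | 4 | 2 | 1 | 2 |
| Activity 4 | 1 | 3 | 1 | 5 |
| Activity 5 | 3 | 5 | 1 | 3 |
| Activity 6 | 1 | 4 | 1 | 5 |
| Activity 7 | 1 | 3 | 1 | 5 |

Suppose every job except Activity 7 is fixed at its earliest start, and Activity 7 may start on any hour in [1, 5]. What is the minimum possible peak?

Activity 7@1: h1:22  h2:12  h3:12  h4:4  h5:0 → peak 22
Activity 7@2: h1:19  h2:15  h3:12  h4:4  h5:0 → peak 19
Activity 7@3: h1:19  h2:12  h3:15  h4:4  h5:0 → peak 19
Activity 7@4: h1:19  h2:12  h3:12  h4:7  h5:0 → peak 19
Activity 7@5: h1:19  h2:12  h3:12  h4:4  h5:3 → peak 19
Best is Activity 7@2, peak 19.

19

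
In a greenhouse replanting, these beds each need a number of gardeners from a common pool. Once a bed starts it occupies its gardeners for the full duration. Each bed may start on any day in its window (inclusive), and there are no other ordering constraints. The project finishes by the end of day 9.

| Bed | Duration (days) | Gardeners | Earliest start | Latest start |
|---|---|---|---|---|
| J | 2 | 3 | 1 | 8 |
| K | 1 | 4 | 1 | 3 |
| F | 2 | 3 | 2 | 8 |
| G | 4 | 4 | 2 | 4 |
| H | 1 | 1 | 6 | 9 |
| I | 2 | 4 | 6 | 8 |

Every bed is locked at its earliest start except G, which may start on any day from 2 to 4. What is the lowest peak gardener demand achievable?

9

G@2: d1:7  d2:10  d3:7  d4:4  d5:4  d6:5  d7:4  d8:0  d9:0 → peak 10
G@3: d1:7  d2:6  d3:7  d4:4  d5:4  d6:9  d7:4  d8:0  d9:0 → peak 9
G@4: d1:7  d2:6  d3:3  d4:4  d5:4  d6:9  d7:8  d8:0  d9:0 → peak 9
Best is G@3, peak 9.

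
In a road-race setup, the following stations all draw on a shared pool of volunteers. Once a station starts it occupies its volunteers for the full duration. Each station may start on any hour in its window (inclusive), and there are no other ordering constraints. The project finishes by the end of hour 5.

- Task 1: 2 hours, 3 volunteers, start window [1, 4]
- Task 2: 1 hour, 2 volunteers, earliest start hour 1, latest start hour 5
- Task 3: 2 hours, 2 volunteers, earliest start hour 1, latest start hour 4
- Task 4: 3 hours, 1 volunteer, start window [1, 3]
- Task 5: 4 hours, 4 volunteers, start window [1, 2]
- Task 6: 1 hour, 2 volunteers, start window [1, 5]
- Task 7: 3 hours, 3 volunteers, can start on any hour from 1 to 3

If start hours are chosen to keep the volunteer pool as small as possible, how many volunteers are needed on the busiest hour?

9

Early-start (Task 1@1, Task 2@1, Task 3@1, Task 4@1, Task 5@1, Task 6@1, Task 7@1) gives peak 17: h1:17  h2:13  h3:8  h4:4  h5:0.
Shift Task 4→3, Task 5→2, Task 7→3.
Schedule Task 1@1, Task 2@1, Task 3@1, Task 4@3, Task 5@2, Task 6@1, Task 7@3: h1:9  h2:9  h3:8  h4:8  h5:8 — peak 9.
Total volunteer-hours = 42 over 5 hours ⇒ peak ≥ ⌈42/5⌉ = 9, so 9 is optimal.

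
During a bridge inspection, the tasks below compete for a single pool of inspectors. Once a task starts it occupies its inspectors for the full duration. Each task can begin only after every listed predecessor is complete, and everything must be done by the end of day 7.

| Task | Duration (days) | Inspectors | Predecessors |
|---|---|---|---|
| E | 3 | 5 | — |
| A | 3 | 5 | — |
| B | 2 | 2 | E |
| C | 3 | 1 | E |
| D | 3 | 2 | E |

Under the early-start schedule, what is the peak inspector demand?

10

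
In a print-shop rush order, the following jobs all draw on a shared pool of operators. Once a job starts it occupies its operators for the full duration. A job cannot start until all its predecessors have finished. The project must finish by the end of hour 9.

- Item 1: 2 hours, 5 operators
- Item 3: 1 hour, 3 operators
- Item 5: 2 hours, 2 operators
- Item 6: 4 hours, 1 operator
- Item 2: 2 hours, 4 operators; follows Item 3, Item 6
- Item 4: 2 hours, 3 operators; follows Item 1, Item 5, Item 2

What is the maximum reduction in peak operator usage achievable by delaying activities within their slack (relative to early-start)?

5

Early-start peak: h1:11  h2:8  h3:1  h4:1  h5:4  h6:4  h7:3  h8:3  h9:0 ⇒ 11.
Leveled (Item 1@1, Item 3@3, Item 5@3, Item 6@1, Item 2@5, Item 4@7): h1:6  h2:6  h3:6  h4:3  h5:4  h6:4  h7:3  h8:3  h9:0 ⇒ 6.
Reduction 11 − 6 = 5.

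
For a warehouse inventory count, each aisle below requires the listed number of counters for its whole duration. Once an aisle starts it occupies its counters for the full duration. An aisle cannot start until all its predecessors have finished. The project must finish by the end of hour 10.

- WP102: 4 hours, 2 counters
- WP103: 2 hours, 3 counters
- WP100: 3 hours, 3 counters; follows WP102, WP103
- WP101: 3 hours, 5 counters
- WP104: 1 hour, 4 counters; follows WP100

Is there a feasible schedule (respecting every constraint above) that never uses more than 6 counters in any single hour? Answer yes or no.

no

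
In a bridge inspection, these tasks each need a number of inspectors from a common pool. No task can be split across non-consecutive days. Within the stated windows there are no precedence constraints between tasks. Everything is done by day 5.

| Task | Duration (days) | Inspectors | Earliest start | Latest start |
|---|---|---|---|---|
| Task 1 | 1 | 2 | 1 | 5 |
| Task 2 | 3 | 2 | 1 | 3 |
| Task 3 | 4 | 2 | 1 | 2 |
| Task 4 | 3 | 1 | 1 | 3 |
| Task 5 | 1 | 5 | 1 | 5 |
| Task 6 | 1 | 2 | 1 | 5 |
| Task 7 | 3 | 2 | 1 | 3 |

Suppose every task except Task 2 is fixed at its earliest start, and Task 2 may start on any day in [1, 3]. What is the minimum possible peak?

14

Task 2@1: d1:16  d2:7  d3:7  d4:2  d5:0 → peak 16
Task 2@2: d1:14  d2:7  d3:7  d4:4  d5:0 → peak 14
Task 2@3: d1:14  d2:5  d3:7  d4:4  d5:2 → peak 14
Best is Task 2@2, peak 14.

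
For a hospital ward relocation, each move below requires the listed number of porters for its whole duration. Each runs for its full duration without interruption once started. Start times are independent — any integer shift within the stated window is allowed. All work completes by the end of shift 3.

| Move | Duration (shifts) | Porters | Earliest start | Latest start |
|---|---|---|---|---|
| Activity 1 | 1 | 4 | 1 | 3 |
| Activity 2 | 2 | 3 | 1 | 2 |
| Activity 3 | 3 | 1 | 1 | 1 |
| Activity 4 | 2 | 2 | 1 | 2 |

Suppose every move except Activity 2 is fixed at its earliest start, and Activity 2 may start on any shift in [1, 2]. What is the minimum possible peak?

7

Activity 2@1: s1:10  s2:6  s3:1 → peak 10
Activity 2@2: s1:7  s2:6  s3:4 → peak 7
Best is Activity 2@2, peak 7.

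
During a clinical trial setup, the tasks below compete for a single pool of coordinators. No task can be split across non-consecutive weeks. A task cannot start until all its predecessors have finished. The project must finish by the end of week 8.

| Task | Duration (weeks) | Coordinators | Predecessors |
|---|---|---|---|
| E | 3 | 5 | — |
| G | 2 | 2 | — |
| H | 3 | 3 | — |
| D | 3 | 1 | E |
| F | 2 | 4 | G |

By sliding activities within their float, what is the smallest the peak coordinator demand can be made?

Early-start (E@1, G@1, H@1, D@4, F@3) gives peak 12: w1:10  w2:10  w3:12  w4:5  w5:1  w6:1  w7:0  w8:0.
Shift G→4, H→4, D→6, F→7.
Schedule E@1, G@4, H@4, D@6, F@7: w1:5  w2:5  w3:5  w4:5  w5:5  w6:4  w7:5  w8:5 — peak 5.
Total coordinator-weeks = 39 over 8 weeks ⇒ peak ≥ ⌈39/8⌉ = 5, so 5 is optimal.

5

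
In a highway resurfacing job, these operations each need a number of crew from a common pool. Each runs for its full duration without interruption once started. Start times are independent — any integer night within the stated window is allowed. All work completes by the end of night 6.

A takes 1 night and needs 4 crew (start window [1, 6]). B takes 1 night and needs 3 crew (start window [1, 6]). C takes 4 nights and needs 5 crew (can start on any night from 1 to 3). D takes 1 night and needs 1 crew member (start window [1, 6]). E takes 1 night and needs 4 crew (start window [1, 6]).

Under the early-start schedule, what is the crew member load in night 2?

5

At early start, night 2 has: C.
Demand: 5 = 5.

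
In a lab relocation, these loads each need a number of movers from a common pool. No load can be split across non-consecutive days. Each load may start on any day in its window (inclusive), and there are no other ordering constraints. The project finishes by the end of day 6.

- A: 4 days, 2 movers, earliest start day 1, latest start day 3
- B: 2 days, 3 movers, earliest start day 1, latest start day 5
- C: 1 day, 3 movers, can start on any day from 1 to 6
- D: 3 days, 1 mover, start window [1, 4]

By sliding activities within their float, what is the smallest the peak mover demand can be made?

5

Early-start (A@1, B@1, C@1, D@1) gives peak 9: d1:9  d2:6  d3:3  d4:2  d5:0  d6:0.
Shift C→3, D→4.
Schedule A@1, B@1, C@3, D@4: d1:5  d2:5  d3:5  d4:3  d5:1  d6:1 — peak 5.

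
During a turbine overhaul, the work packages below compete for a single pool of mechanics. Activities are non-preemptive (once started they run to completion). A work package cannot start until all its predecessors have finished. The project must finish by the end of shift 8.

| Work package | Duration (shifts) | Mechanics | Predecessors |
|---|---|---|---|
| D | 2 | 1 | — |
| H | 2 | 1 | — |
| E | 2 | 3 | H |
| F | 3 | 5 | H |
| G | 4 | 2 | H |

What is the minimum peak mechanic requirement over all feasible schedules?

Early-start (D@1, H@1, E@3, F@3, G@3) gives peak 10: s1:2  s2:2  s3:10  s4:10  s5:7  s6:2  s7:0  s8:0.
Shift F→5.
Schedule D@1, H@1, E@3, F@5, G@3: s1:2  s2:2  s3:5  s4:5  s5:7  s6:7  s7:5  s8:0 — peak 7.

7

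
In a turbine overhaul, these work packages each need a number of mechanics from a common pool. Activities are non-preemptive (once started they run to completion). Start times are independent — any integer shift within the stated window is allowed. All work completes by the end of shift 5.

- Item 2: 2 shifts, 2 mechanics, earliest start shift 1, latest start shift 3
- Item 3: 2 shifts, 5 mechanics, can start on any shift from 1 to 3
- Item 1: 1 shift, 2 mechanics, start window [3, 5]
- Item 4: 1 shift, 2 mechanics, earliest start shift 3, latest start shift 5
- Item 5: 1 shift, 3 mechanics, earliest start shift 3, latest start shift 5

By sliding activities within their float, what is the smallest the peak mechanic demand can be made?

5

Early-start (Item 2@1, Item 3@1, Item 1@3, Item 4@3, Item 5@3) gives peak 7: s1:7  s2:7  s3:7  s4:0  s5:0.
Shift Item 2→3, Item 4→4, Item 5→5.
Schedule Item 2@3, Item 3@1, Item 1@3, Item 4@4, Item 5@5: s1:5  s2:5  s3:4  s4:4  s5:3 — peak 5.
Total mechanic-shifts = 21 over 5 shifts ⇒ peak ≥ ⌈21/5⌉ = 5, so 5 is optimal.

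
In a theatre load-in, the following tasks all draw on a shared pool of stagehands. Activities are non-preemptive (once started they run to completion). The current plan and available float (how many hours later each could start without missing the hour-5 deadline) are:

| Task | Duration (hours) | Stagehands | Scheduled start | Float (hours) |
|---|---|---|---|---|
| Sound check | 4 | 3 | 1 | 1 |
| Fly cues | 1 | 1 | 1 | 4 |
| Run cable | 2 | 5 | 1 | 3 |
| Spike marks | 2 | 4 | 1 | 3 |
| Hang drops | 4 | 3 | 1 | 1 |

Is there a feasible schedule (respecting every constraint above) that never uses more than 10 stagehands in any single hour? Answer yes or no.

The minimum achievable peak is 11; 10 < 11, so no feasible schedule stays within the cap.

no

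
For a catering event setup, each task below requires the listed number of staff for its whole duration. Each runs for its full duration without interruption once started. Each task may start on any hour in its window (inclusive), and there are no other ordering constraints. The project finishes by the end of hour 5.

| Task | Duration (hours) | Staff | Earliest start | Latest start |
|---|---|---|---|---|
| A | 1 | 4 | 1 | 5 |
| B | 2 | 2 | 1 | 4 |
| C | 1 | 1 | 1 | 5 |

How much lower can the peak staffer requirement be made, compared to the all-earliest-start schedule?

Early-start peak: h1:7  h2:2  h3:0  h4:0  h5:0 ⇒ 7.
Leveled (A@1, B@2, C@2): h1:4  h2:3  h3:2  h4:0  h5:0 ⇒ 4.
Reduction 7 − 4 = 3.

3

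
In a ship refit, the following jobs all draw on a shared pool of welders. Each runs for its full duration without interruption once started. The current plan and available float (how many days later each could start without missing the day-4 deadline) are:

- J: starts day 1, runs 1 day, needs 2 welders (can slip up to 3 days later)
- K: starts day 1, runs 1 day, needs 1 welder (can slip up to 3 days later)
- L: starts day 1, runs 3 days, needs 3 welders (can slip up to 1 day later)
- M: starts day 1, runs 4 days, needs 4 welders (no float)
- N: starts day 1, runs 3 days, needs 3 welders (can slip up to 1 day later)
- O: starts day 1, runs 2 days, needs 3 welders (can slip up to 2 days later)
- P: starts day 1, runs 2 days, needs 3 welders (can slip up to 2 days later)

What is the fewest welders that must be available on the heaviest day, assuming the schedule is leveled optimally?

Early-start (J@1, K@1, L@1, M@1, N@1, O@1, P@1) gives peak 19: d1:19  d2:16  d3:10  d4:4.
Shift N→2, P→3.
Schedule J@1, K@1, L@1, M@1, N@2, O@1, P@3: d1:13  d2:13  d3:13  d4:10 — peak 13.
Total welder-days = 49 over 4 days ⇒ peak ≥ ⌈49/4⌉ = 13, so 13 is optimal.

13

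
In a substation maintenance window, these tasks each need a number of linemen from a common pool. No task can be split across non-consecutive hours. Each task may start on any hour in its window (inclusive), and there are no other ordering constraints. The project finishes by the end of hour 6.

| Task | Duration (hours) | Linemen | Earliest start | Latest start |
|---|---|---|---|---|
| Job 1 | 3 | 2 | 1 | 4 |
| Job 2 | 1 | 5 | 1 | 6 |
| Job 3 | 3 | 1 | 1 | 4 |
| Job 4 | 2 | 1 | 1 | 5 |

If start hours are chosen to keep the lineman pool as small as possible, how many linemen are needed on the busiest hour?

Early-start (Job 1@1, Job 2@1, Job 3@1, Job 4@1) gives peak 9: h1:9  h2:4  h3:3  h4:0  h5:0  h6:0.
Shift Job 2→4.
Schedule Job 1@1, Job 2@4, Job 3@1, Job 4@1: h1:4  h2:4  h3:3  h4:5  h5:0  h6:0 — peak 5.

5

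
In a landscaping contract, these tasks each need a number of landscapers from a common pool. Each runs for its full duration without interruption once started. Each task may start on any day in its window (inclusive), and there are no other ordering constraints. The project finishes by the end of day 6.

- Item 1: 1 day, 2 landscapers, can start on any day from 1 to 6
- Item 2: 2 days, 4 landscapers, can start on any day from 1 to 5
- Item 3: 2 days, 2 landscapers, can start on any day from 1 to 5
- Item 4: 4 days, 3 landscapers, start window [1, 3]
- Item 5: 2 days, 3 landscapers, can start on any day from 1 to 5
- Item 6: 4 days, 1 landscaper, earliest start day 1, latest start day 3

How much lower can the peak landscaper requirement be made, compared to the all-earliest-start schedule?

8

Early-start peak: d1:15  d2:13  d3:4  d4:4  d5:0  d6:0 ⇒ 15.
Leveled (Item 1@1, Item 2@1, Item 3@2, Item 4@3, Item 5@4, Item 6@1): d1:7  d2:7  d3:6  d4:7  d5:6  d6:3 ⇒ 7.
Reduction 15 − 7 = 8.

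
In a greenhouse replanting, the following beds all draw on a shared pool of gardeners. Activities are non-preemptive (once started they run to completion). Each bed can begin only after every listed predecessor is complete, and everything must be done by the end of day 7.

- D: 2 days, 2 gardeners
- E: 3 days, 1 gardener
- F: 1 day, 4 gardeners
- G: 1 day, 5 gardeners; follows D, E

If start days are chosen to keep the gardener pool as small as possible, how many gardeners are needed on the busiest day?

5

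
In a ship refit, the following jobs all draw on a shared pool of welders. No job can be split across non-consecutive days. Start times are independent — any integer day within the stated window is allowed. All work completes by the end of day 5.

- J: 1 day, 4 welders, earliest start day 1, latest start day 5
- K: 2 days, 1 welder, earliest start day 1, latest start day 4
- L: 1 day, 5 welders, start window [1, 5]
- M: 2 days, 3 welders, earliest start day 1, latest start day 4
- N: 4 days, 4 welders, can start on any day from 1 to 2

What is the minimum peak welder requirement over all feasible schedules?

Early-start (J@1, K@1, L@1, M@1, N@1) gives peak 17: d1:17  d2:8  d3:4  d4:4  d5:0.
Shift K→2, L→5, M→2.
Schedule J@1, K@2, L@5, M@2, N@1: d1:8  d2:8  d3:8  d4:4  d5:5 — peak 8.

8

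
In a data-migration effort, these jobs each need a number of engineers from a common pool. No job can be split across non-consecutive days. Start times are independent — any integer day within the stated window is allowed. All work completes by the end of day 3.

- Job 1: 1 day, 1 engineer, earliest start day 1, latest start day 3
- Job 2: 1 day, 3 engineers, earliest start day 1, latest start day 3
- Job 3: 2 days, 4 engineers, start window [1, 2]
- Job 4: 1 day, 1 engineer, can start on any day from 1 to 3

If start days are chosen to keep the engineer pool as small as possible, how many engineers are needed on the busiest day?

5

Early-start (Job 1@1, Job 2@1, Job 3@1, Job 4@1) gives peak 9: d1:9  d2:4  d3:0.
Shift Job 3→2.
Schedule Job 1@1, Job 2@1, Job 3@2, Job 4@1: d1:5  d2:4  d3:4 — peak 5.
Total engineer-days = 13 over 3 days ⇒ peak ≥ ⌈13/3⌉ = 5, so 5 is optimal.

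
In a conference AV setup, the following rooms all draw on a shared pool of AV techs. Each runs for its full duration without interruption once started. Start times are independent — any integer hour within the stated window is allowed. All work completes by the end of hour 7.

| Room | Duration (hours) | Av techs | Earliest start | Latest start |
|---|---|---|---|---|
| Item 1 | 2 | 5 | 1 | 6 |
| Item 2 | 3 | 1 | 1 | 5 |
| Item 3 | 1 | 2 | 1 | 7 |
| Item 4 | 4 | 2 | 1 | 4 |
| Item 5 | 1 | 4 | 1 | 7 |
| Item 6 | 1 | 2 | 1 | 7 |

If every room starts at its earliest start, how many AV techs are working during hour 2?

8

At early start, hour 2 has: Item 1, Item 2, Item 4.
Demand: 5 + 1 + 2 = 8.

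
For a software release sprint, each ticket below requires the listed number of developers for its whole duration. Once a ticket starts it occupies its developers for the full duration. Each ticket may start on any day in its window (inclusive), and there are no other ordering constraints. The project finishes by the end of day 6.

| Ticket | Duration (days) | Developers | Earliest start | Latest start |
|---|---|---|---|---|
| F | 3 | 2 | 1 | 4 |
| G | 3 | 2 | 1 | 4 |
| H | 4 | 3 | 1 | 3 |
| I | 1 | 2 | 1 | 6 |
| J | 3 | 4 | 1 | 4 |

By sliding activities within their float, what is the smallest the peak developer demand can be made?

7

Early-start (F@1, G@1, H@1, I@1, J@1) gives peak 13: d1:13  d2:11  d3:11  d4:3  d5:0  d6:0.
Shift I→5, J→4.
Schedule F@1, G@1, H@1, I@5, J@4: d1:7  d2:7  d3:7  d4:7  d5:6  d6:4 — peak 7.
Total developer-days = 38 over 6 days ⇒ peak ≥ ⌈38/6⌉ = 7, so 7 is optimal.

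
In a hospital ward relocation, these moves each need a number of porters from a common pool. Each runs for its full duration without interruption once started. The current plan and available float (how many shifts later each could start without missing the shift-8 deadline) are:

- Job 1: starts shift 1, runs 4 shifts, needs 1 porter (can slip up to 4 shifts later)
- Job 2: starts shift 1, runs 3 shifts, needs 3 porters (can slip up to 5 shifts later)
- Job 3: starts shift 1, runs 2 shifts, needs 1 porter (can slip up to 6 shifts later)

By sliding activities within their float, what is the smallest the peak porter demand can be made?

3

Early-start (Job 1@1, Job 2@1, Job 3@1) gives peak 5: s1:5  s2:5  s3:4  s4:1  s5:0  s6:0  s7:0  s8:0.
Shift Job 2→5.
Schedule Job 1@1, Job 2@5, Job 3@1: s1:2  s2:2  s3:1  s4:1  s5:3  s6:3  s7:3  s8:0 — peak 3.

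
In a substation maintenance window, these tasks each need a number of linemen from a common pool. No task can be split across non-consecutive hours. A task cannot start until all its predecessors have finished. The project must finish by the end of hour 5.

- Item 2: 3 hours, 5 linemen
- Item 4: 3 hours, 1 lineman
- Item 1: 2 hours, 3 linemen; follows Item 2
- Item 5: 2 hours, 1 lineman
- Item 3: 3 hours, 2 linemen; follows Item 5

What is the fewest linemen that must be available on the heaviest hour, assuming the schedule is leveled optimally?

Schedule Item 2@1, Item 4@1, Item 1@4, Item 5@1, Item 3@3: h1:7  h2:7  h3:8  h4:5  h5:5 — peak 8.
No arrangement of the 3 feasible schedules does better.

8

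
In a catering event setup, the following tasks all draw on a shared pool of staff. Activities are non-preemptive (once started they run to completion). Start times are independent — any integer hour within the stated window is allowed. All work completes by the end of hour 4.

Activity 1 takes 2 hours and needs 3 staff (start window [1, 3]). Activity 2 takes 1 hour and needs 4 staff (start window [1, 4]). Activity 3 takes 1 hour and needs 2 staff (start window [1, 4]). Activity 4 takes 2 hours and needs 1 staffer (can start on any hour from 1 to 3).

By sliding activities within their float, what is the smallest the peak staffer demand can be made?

4

Early-start (Activity 1@1, Activity 2@1, Activity 3@1, Activity 4@1) gives peak 10: h1:10  h2:4  h3:0  h4:0.
Shift Activity 2→3, Activity 3→4.
Schedule Activity 1@1, Activity 2@3, Activity 3@4, Activity 4@1: h1:4  h2:4  h3:4  h4:2 — peak 4.
Total staffer-hours = 14 over 4 hours ⇒ peak ≥ ⌈14/4⌉ = 4, so 4 is optimal.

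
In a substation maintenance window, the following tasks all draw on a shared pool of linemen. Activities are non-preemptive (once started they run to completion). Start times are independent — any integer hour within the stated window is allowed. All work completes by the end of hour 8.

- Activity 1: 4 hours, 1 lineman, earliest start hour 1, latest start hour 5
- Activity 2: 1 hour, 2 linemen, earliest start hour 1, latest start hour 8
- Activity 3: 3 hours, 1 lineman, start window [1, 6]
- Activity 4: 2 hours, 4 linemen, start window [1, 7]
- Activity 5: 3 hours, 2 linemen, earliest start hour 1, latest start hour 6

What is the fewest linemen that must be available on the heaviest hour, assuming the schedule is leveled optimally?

4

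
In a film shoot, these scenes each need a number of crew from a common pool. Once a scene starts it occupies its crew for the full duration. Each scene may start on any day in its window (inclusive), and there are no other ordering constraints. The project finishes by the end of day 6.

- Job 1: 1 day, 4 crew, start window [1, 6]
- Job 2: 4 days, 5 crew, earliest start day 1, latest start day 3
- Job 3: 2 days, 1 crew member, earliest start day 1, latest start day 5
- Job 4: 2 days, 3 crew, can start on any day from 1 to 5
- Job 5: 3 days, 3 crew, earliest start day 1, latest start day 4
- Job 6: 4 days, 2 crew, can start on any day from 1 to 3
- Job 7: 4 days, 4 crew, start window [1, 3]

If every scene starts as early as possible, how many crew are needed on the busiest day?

22

Early-start schedule: Job 1@1, Job 2@1, Job 3@1, Job 4@1, Job 5@1, Job 6@1, Job 7@1.
Load per day: day 1: 22, day 2: 18, day 3: 14, day 4: 11, day 5: 0, day 6: 0.
Peak is 22.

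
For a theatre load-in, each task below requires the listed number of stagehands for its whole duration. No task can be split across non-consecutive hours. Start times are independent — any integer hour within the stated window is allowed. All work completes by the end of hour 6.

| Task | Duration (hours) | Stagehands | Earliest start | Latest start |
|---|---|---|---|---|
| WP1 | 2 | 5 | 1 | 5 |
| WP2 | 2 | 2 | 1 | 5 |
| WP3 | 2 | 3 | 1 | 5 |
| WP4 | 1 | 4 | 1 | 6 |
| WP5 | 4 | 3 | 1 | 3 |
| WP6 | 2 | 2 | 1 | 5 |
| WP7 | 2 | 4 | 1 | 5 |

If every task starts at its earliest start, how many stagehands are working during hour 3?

3

At early start, hour 3 has: WP5.
Demand: 3 = 3.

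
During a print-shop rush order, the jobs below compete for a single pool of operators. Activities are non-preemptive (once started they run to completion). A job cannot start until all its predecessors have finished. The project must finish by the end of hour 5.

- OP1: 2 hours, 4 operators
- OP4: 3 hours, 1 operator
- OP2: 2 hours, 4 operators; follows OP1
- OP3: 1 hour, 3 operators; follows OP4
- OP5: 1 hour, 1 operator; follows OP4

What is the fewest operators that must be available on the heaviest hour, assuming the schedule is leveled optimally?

5

Early-start (OP1@1, OP4@1, OP2@3, OP3@4, OP5@4) gives peak 8: h1:5  h2:5  h3:5  h4:8  h5:0.
Shift OP3→5.
Schedule OP1@1, OP4@1, OP2@3, OP3@5, OP5@4: h1:5  h2:5  h3:5  h4:5  h5:3 — peak 5.
Total operator-hours = 23 over 5 hours ⇒ peak ≥ ⌈23/5⌉ = 5, so 5 is optimal.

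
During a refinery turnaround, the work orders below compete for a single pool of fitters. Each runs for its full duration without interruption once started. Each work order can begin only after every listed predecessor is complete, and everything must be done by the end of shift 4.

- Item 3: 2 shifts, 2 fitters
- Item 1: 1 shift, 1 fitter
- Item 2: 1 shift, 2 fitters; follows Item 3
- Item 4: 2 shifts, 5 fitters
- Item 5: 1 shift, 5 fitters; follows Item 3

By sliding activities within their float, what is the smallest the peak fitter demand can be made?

7

Early-start (Item 3@1, Item 1@1, Item 2@3, Item 4@1, Item 5@3) gives peak 8: s1:8  s2:7  s3:7  s4:0.
Shift Item 4→2, Item 5→4.
Schedule Item 3@1, Item 1@1, Item 2@3, Item 4@2, Item 5@4: s1:3  s2:7  s3:7  s4:5 — peak 7.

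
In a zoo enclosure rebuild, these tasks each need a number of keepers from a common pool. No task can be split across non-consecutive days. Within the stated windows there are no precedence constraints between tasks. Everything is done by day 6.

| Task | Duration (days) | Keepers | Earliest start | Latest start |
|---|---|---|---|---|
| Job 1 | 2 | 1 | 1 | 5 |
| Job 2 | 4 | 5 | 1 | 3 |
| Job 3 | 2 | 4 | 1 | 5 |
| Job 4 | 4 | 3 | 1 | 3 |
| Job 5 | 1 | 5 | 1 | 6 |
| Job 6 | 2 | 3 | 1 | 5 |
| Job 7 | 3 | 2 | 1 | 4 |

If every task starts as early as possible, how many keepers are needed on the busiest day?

Early-start schedule: Job 1@1, Job 2@1, Job 3@1, Job 4@1, Job 5@1, Job 6@1, Job 7@1.
Load per day: day 1: 23, day 2: 18, day 3: 10, day 4: 8, day 5: 0, day 6: 0.
Peak is 23.

23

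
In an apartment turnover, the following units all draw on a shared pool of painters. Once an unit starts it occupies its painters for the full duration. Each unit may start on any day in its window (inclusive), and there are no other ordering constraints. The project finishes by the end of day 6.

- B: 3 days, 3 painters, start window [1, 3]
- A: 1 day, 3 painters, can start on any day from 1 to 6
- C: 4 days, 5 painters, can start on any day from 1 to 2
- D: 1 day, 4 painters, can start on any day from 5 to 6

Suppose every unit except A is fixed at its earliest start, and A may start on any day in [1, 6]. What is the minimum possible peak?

8

A@1: d1:11  d2:8  d3:8  d4:5  d5:4  d6:0 → peak 11
A@2: d1:8  d2:11  d3:8  d4:5  d5:4  d6:0 → peak 11
A@3: d1:8  d2:8  d3:11  d4:5  d5:4  d6:0 → peak 11
A@4: d1:8  d2:8  d3:8  d4:8  d5:4  d6:0 → peak 8
A@5: d1:8  d2:8  d3:8  d4:5  d5:7  d6:0 → peak 8
A@6: d1:8  d2:8  d3:8  d4:5  d5:4  d6:3 → peak 8
Best is A@4, peak 8.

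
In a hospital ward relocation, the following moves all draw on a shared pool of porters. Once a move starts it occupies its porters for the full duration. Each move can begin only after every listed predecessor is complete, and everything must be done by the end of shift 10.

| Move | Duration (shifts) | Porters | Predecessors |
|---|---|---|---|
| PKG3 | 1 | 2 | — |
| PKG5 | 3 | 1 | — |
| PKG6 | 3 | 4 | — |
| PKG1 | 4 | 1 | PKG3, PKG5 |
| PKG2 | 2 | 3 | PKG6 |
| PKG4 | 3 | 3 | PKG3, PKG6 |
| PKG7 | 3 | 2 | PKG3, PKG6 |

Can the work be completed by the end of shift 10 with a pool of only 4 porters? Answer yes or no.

no

Total porter-shifts = 42; over 10 shifts the average is 42/10 > 4, so some shift must exceed 4.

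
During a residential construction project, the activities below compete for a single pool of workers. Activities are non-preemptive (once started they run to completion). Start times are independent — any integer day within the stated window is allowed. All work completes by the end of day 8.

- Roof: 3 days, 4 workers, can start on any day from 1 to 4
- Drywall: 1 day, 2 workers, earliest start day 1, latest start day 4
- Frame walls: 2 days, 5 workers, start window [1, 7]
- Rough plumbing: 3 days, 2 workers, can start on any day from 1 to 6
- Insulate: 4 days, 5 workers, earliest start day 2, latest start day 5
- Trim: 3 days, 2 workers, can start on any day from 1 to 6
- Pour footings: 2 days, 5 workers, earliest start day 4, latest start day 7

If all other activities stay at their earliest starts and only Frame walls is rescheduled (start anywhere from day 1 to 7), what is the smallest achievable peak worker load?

13

Frame walls@1: d1:15  d2:18  d3:13  d4:10  d5:10  d6:0  d7:0  d8:0 → peak 18
Frame walls@2: d1:10  d2:18  d3:18  d4:10  d5:10  d6:0  d7:0  d8:0 → peak 18
Frame walls@3: d1:10  d2:13  d3:18  d4:15  d5:10  d6:0  d7:0  d8:0 → peak 18
Frame walls@4: d1:10  d2:13  d3:13  d4:15  d5:15  d6:0  d7:0  d8:0 → peak 15
Frame walls@5: d1:10  d2:13  d3:13  d4:10  d5:15  d6:5  d7:0  d8:0 → peak 15
Frame walls@6: d1:10  d2:13  d3:13  d4:10  d5:10  d6:5  d7:5  d8:0 → peak 13
Frame walls@7: d1:10  d2:13  d3:13  d4:10  d5:10  d6:0  d7:5  d8:5 → peak 13
Best is Frame walls@6, peak 13.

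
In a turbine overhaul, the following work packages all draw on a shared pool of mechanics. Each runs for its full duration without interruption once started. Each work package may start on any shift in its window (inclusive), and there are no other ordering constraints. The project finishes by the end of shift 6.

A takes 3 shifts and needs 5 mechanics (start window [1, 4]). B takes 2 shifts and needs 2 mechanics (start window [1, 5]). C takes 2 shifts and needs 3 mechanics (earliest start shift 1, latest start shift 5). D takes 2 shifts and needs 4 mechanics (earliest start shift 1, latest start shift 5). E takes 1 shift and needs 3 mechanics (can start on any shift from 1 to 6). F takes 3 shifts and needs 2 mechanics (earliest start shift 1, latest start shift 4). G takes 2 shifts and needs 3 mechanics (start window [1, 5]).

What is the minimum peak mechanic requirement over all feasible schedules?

8

Early-start (A@1, B@1, C@1, D@1, E@1, F@1, G@1) gives peak 22: s1:22  s2:19  s3:7  s4:0  s5:0  s6:0.
Shift B→5, D→5, E→4, F→4, G→3.
Schedule A@1, B@5, C@1, D@5, E@4, F@4, G@3: s1:8  s2:8  s3:8  s4:8  s5:8  s6:8 — peak 8.
Total mechanic-shifts = 48 over 6 shifts ⇒ peak ≥ ⌈48/6⌉ = 8, so 8 is optimal.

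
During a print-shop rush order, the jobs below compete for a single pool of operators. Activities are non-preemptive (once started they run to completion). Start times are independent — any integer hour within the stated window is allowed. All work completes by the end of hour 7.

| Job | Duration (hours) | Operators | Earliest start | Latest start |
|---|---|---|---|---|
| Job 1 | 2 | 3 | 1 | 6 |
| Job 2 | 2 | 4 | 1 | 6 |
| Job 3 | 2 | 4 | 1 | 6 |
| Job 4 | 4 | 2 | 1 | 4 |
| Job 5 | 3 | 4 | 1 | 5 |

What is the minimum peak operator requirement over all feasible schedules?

Early-start (Job 1@1, Job 2@1, Job 3@1, Job 4@1, Job 5@1) gives peak 17: h1:17  h2:17  h3:6  h4:2  h5:0  h6:0  h7:0.
Shift Job 3→3, Job 4→3, Job 5→5.
Schedule Job 1@1, Job 2@1, Job 3@3, Job 4@3, Job 5@5: h1:7  h2:7  h3:6  h4:6  h5:6  h6:6  h7:4 — peak 7.

7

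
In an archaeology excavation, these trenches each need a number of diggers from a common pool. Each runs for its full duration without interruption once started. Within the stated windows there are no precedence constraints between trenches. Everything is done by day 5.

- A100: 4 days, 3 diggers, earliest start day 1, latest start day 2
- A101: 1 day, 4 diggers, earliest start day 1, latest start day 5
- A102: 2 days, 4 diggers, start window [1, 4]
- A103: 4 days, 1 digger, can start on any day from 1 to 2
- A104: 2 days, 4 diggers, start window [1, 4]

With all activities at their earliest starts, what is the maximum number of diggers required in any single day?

Early-start schedule: A100@1, A101@1, A102@1, A103@1, A104@1.
Load per day: day 1: 16, day 2: 12, day 3: 4, day 4: 4, day 5: 0.
Peak is 16.

16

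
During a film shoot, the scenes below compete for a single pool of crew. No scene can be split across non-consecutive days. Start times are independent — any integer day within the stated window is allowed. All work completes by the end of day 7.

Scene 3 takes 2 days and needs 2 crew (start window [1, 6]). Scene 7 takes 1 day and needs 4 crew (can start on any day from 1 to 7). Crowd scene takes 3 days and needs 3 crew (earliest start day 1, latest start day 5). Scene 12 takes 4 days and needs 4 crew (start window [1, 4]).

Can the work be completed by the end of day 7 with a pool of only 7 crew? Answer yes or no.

Schedule Scene 3@1, Scene 7@1, Crowd scene@2, Scene 12@3: d1:6  d2:5  d3:7  d4:7  d5:4  d6:4  d7:0 — peak 7 ≤ 7.

yes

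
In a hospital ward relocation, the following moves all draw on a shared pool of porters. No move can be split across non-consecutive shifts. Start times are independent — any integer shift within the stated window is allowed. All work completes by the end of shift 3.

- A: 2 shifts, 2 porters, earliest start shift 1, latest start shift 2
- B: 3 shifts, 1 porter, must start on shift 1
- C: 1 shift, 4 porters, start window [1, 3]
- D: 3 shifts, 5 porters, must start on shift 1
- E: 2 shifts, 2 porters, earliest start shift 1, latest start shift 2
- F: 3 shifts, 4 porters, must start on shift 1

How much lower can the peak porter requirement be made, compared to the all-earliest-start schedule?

Early-start peak: s1:18  s2:14  s3:10 ⇒ 18.
Leveled (A@1, B@1, C@3, D@1, E@1, F@1): s1:14  s2:14  s3:14 ⇒ 14.
Reduction 18 − 14 = 4.

4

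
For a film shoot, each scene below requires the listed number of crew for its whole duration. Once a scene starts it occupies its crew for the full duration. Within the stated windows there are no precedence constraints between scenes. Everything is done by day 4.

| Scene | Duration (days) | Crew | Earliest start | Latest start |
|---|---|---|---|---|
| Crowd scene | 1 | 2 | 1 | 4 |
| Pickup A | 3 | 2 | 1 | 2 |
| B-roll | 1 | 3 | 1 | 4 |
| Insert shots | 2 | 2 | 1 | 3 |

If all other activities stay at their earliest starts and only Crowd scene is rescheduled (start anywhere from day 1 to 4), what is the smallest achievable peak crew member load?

Crowd scene@1: d1:9  d2:4  d3:2  d4:0 → peak 9
Crowd scene@2: d1:7  d2:6  d3:2  d4:0 → peak 7
Crowd scene@3: d1:7  d2:4  d3:4  d4:0 → peak 7
Crowd scene@4: d1:7  d2:4  d3:2  d4:2 → peak 7
Best is Crowd scene@2, peak 7.

7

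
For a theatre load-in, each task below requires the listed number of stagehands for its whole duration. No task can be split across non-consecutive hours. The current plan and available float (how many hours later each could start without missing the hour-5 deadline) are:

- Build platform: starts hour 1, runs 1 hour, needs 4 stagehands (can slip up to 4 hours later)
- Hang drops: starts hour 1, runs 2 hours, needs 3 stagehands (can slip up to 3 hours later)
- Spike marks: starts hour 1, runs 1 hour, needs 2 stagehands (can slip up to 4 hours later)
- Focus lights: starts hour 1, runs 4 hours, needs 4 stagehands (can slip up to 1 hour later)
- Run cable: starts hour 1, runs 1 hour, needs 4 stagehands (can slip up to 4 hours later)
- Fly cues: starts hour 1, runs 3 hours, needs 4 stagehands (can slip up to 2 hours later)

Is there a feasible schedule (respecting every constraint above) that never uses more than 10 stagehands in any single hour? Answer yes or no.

no

The minimum achievable peak is 11; 10 < 11, so no feasible schedule stays within the cap.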